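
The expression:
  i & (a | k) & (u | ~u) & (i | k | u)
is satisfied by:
  {i: True, a: True, k: True}
  {i: True, a: True, k: False}
  {i: True, k: True, a: False}


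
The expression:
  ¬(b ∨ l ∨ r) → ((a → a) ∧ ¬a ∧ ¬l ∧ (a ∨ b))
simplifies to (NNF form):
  b ∨ l ∨ r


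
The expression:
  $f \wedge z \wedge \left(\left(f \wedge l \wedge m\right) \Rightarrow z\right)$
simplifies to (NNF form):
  $f \wedge z$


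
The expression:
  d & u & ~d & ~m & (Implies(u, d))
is never true.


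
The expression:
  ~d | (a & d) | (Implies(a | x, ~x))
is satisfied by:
  {a: True, d: False, x: False}
  {d: False, x: False, a: False}
  {a: True, x: True, d: False}
  {x: True, d: False, a: False}
  {a: True, d: True, x: False}
  {d: True, a: False, x: False}
  {a: True, x: True, d: True}


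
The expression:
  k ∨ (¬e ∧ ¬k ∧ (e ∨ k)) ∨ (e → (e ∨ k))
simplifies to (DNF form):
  True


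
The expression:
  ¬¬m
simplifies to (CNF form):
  m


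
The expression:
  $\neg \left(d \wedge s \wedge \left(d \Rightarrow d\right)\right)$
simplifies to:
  $\neg d \vee \neg s$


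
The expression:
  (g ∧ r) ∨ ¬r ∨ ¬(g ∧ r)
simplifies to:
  True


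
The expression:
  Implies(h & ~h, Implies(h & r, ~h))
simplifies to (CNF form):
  True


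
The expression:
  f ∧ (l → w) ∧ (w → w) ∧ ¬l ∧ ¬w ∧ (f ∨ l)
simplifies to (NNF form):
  f ∧ ¬l ∧ ¬w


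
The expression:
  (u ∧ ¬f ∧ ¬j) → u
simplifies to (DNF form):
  True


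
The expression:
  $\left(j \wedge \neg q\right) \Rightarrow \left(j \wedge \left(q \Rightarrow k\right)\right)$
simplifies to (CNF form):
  $\text{True}$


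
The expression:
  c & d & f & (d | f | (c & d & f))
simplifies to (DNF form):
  c & d & f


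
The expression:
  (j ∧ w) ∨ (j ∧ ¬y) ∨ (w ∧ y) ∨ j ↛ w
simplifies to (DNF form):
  j ∨ (w ∧ y)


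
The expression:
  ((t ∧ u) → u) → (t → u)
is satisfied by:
  {u: True, t: False}
  {t: False, u: False}
  {t: True, u: True}


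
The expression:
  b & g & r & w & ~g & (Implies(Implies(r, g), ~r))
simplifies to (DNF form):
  False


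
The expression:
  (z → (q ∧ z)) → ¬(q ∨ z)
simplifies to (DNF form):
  ¬q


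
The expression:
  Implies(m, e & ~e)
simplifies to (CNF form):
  ~m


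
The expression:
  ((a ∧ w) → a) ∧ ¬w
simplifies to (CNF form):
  ¬w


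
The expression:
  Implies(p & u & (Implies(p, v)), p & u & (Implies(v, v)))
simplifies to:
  True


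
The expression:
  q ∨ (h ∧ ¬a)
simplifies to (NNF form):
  q ∨ (h ∧ ¬a)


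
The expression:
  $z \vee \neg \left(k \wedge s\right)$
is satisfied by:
  {z: True, s: False, k: False}
  {s: False, k: False, z: False}
  {z: True, k: True, s: False}
  {k: True, s: False, z: False}
  {z: True, s: True, k: False}
  {s: True, z: False, k: False}
  {z: True, k: True, s: True}


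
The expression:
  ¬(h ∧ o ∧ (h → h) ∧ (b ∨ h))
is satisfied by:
  {h: False, o: False}
  {o: True, h: False}
  {h: True, o: False}


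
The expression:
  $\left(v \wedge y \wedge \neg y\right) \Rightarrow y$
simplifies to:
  $\text{True}$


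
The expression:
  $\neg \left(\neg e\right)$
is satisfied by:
  {e: True}


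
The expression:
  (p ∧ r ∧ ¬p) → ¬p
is always true.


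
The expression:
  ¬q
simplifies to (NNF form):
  ¬q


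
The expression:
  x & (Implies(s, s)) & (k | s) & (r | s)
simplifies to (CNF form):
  x & (k | s) & (r | s)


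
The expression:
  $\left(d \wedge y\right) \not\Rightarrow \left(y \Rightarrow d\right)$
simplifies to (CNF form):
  $\text{False}$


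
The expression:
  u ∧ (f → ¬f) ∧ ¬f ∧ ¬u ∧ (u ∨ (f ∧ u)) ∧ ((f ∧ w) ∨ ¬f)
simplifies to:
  False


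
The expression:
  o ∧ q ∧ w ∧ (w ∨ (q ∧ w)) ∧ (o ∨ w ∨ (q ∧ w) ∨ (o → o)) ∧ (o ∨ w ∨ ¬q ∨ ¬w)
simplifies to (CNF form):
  o ∧ q ∧ w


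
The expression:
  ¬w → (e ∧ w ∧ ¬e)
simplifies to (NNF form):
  w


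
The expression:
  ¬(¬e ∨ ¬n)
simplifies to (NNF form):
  e ∧ n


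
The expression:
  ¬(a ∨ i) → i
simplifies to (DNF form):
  a ∨ i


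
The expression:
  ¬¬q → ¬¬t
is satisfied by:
  {t: True, q: False}
  {q: False, t: False}
  {q: True, t: True}


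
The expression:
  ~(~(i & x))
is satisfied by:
  {i: True, x: True}


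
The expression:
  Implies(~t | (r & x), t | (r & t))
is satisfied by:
  {t: True}


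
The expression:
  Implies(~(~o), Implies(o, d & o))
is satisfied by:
  {d: True, o: False}
  {o: False, d: False}
  {o: True, d: True}


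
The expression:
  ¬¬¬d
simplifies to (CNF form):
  ¬d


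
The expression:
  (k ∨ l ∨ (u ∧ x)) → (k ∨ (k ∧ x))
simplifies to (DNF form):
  k ∨ (¬l ∧ ¬u) ∨ (¬l ∧ ¬x)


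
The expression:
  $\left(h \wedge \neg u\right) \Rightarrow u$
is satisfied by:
  {u: True, h: False}
  {h: False, u: False}
  {h: True, u: True}


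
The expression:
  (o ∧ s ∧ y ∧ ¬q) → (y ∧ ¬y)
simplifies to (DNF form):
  q ∨ ¬o ∨ ¬s ∨ ¬y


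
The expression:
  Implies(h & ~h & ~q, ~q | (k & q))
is always true.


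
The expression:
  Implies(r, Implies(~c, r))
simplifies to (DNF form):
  True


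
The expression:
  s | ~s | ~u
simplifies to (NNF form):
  True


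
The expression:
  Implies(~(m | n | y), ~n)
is always true.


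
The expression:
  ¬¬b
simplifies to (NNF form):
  b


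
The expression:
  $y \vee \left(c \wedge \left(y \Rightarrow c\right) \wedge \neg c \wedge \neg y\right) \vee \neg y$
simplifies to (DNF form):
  $\text{True}$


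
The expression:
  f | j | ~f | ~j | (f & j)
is always true.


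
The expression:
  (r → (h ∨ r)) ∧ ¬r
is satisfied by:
  {r: False}


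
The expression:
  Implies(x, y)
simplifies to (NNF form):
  y | ~x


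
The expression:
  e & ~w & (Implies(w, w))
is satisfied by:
  {e: True, w: False}


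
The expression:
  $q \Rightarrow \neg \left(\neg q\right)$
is always true.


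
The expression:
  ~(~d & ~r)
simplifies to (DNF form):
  d | r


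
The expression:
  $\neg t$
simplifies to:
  $\neg t$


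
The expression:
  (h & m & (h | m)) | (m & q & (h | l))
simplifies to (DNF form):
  (h & m) | (h & l & m) | (h & m & q) | (l & m & q)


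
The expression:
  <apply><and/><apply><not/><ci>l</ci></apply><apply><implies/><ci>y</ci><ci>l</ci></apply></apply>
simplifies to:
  <apply><and/><apply><not/><ci>l</ci></apply><apply><not/><ci>y</ci></apply></apply>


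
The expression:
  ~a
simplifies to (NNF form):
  ~a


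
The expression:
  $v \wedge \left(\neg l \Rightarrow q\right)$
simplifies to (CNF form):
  $v \wedge \left(l \vee q\right)$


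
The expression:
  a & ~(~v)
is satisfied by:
  {a: True, v: True}


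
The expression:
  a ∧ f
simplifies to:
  a ∧ f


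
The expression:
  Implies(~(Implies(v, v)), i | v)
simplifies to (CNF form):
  True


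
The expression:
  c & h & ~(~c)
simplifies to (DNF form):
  c & h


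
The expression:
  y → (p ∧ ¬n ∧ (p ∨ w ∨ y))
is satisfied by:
  {p: True, n: False, y: False}
  {n: False, y: False, p: False}
  {p: True, n: True, y: False}
  {n: True, p: False, y: False}
  {y: True, p: True, n: False}


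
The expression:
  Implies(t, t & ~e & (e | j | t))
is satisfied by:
  {e: False, t: False}
  {t: True, e: False}
  {e: True, t: False}


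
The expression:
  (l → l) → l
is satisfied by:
  {l: True}


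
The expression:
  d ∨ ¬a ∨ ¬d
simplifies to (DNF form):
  True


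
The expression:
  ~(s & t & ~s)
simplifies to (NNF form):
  True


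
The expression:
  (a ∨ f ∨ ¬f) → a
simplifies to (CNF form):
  a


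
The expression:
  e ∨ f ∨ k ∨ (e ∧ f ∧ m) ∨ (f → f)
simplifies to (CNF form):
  True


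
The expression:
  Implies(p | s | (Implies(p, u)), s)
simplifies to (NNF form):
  s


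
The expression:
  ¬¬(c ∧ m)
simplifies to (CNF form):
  c ∧ m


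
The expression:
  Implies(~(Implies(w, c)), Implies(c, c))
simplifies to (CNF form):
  True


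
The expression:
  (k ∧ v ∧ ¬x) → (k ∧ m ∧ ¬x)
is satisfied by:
  {x: True, m: True, k: False, v: False}
  {x: True, k: False, m: False, v: False}
  {m: True, x: False, k: False, v: False}
  {x: False, k: False, m: False, v: False}
  {v: True, x: True, m: True, k: False}
  {v: True, x: True, k: False, m: False}
  {v: True, m: True, x: False, k: False}
  {v: True, x: False, k: False, m: False}
  {x: True, k: True, m: True, v: False}
  {x: True, k: True, v: False, m: False}
  {k: True, m: True, v: False, x: False}
  {k: True, v: False, m: False, x: False}
  {x: True, k: True, v: True, m: True}
  {x: True, k: True, v: True, m: False}
  {k: True, v: True, m: True, x: False}


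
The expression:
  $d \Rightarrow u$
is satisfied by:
  {u: True, d: False}
  {d: False, u: False}
  {d: True, u: True}


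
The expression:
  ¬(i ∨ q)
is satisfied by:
  {q: False, i: False}


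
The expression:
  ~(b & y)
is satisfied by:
  {y: False, b: False}
  {b: True, y: False}
  {y: True, b: False}


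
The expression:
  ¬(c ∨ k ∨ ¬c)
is never true.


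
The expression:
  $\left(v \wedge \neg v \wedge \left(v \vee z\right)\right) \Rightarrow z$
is always true.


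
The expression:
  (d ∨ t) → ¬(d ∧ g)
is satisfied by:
  {g: False, d: False}
  {d: True, g: False}
  {g: True, d: False}


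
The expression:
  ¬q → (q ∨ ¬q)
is always true.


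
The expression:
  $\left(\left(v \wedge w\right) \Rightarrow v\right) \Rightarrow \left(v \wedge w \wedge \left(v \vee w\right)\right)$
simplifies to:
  $v \wedge w$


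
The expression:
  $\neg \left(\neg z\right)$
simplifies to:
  $z$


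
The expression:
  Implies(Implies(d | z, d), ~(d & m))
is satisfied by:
  {m: False, d: False}
  {d: True, m: False}
  {m: True, d: False}


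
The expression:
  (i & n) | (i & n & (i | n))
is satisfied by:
  {i: True, n: True}


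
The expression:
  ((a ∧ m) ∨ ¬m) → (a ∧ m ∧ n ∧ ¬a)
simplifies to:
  m ∧ ¬a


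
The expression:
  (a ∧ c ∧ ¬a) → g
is always true.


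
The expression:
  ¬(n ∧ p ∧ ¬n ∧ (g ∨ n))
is always true.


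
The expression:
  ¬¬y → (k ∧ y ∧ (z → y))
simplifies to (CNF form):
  k ∨ ¬y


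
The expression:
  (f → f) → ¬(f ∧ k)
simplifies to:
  ¬f ∨ ¬k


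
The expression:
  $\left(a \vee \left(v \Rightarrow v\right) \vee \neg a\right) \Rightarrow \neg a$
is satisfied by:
  {a: False}


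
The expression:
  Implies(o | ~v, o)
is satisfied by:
  {o: True, v: True}
  {o: True, v: False}
  {v: True, o: False}


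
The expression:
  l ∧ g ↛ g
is never true.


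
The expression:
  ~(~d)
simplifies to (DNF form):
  d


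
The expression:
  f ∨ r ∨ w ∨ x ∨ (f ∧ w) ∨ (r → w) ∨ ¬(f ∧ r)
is always true.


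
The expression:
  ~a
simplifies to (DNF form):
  ~a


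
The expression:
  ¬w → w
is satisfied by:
  {w: True}


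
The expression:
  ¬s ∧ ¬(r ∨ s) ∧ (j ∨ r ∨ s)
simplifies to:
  j ∧ ¬r ∧ ¬s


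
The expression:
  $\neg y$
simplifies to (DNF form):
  $\neg y$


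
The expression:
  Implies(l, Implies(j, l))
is always true.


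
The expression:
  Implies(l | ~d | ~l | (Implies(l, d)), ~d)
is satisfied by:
  {d: False}


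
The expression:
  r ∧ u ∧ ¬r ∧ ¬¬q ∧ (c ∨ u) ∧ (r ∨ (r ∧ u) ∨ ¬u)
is never true.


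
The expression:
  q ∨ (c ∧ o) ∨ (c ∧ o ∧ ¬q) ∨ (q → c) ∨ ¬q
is always true.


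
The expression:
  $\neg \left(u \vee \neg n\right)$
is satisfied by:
  {n: True, u: False}


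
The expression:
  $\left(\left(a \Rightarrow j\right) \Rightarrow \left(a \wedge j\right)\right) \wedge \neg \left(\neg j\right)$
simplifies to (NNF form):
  $a \wedge j$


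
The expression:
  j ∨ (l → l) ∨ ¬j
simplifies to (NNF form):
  True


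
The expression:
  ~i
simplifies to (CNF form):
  ~i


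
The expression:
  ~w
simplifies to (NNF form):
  ~w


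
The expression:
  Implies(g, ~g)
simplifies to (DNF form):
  ~g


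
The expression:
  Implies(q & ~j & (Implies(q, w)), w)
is always true.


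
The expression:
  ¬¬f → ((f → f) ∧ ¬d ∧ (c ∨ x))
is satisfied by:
  {x: True, c: True, d: False, f: False}
  {x: True, d: False, c: False, f: False}
  {c: True, x: False, d: False, f: False}
  {x: False, d: False, c: False, f: False}
  {x: True, d: True, c: True, f: False}
  {x: True, d: True, c: False, f: False}
  {d: True, c: True, x: False, f: False}
  {d: True, x: False, c: False, f: False}
  {f: True, c: True, x: True, d: False}
  {f: True, x: True, d: False, c: False}
  {f: True, c: True, x: False, d: False}


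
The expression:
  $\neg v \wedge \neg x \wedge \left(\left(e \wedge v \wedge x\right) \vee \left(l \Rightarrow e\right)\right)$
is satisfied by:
  {e: True, x: False, v: False, l: False}
  {e: False, x: False, v: False, l: False}
  {e: True, l: True, x: False, v: False}


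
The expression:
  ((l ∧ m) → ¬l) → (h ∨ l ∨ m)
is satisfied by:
  {m: True, l: True, h: True}
  {m: True, l: True, h: False}
  {m: True, h: True, l: False}
  {m: True, h: False, l: False}
  {l: True, h: True, m: False}
  {l: True, h: False, m: False}
  {h: True, l: False, m: False}


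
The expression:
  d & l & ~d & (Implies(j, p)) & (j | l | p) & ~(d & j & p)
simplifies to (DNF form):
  False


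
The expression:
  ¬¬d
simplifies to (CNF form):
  d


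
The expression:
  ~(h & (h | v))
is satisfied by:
  {h: False}


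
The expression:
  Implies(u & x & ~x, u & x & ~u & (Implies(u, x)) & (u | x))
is always true.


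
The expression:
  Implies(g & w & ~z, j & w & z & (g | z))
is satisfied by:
  {z: True, w: False, g: False}
  {w: False, g: False, z: False}
  {g: True, z: True, w: False}
  {g: True, w: False, z: False}
  {z: True, w: True, g: False}
  {w: True, z: False, g: False}
  {g: True, w: True, z: True}


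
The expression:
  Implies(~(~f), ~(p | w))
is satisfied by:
  {w: False, f: False, p: False}
  {p: True, w: False, f: False}
  {w: True, p: False, f: False}
  {p: True, w: True, f: False}
  {f: True, p: False, w: False}


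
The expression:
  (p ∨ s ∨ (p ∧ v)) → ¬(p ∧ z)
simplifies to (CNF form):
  ¬p ∨ ¬z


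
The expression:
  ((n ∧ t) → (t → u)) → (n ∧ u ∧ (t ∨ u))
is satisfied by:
  {t: True, u: True, n: True}
  {t: True, n: True, u: False}
  {u: True, n: True, t: False}


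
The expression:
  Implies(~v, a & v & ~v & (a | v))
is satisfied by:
  {v: True}


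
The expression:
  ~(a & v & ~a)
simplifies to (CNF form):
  True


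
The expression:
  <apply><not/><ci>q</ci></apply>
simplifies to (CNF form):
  <apply><not/><ci>q</ci></apply>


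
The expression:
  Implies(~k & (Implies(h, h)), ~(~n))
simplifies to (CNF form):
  k | n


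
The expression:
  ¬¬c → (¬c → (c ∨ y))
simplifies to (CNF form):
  True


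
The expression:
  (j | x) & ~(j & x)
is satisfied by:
  {x: True, j: False}
  {j: True, x: False}


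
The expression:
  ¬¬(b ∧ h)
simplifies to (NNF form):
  b ∧ h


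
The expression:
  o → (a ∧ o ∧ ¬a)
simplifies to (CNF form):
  ¬o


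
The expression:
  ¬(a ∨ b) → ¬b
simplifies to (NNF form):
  True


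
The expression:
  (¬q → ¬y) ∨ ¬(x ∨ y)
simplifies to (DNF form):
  q ∨ ¬y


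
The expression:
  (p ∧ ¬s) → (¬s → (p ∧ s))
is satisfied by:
  {s: True, p: False}
  {p: False, s: False}
  {p: True, s: True}


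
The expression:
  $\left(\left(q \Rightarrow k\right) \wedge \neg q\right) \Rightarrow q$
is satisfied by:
  {q: True}


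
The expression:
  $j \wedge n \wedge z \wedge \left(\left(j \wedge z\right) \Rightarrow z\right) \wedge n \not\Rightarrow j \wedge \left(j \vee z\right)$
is never true.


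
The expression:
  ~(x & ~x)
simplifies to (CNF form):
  True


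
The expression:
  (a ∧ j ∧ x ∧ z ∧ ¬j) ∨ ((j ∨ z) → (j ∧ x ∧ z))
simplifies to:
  (j ∨ ¬z) ∧ (x ∨ ¬z) ∧ (z ∨ ¬j)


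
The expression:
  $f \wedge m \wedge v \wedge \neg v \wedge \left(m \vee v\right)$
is never true.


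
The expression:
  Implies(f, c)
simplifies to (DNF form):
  c | ~f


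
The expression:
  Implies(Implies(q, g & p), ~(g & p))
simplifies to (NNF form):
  ~g | ~p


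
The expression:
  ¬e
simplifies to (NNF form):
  ¬e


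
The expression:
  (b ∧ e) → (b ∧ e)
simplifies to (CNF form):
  True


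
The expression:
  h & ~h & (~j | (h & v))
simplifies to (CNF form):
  False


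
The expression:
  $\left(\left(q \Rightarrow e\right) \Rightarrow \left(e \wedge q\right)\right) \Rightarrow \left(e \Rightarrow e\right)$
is always true.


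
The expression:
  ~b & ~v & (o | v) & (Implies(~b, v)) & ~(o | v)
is never true.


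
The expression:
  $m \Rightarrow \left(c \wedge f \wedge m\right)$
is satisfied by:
  {c: True, f: True, m: False}
  {c: True, f: False, m: False}
  {f: True, c: False, m: False}
  {c: False, f: False, m: False}
  {c: True, m: True, f: True}


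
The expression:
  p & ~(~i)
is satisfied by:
  {i: True, p: True}


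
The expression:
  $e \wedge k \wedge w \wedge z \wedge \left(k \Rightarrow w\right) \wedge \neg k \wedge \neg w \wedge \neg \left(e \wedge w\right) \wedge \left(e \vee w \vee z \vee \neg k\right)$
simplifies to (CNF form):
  $\text{False}$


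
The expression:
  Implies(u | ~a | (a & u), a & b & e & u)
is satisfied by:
  {a: True, e: True, b: True, u: False}
  {a: True, e: True, b: False, u: False}
  {a: True, b: True, u: False, e: False}
  {a: True, b: False, u: False, e: False}
  {a: True, e: True, u: True, b: True}


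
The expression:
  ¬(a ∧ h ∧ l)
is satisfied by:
  {l: False, a: False, h: False}
  {h: True, l: False, a: False}
  {a: True, l: False, h: False}
  {h: True, a: True, l: False}
  {l: True, h: False, a: False}
  {h: True, l: True, a: False}
  {a: True, l: True, h: False}


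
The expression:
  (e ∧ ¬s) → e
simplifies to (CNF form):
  True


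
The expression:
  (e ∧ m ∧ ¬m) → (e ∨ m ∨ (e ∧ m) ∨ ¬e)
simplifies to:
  True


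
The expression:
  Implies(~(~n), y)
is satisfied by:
  {y: True, n: False}
  {n: False, y: False}
  {n: True, y: True}


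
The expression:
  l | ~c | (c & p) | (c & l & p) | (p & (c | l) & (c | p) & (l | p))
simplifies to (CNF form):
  l | p | ~c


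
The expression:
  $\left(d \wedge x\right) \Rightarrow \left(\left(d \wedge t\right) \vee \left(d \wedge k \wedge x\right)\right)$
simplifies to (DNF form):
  $k \vee t \vee \neg d \vee \neg x$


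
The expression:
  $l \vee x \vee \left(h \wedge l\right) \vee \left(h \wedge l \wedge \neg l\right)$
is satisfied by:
  {x: True, l: True}
  {x: True, l: False}
  {l: True, x: False}


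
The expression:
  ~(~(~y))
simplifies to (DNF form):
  ~y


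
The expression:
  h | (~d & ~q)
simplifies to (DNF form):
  h | (~d & ~q)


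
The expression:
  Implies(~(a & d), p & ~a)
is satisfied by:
  {d: True, p: True, a: False}
  {p: True, a: False, d: False}
  {a: True, d: True, p: True}
  {a: True, d: True, p: False}


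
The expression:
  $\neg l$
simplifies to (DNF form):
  $\neg l$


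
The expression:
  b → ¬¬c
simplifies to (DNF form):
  c ∨ ¬b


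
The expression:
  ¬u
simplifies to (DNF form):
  ¬u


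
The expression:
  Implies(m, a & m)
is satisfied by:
  {a: True, m: False}
  {m: False, a: False}
  {m: True, a: True}


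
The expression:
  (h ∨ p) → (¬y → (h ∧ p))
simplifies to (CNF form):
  (h ∨ y ∨ ¬h) ∧ (h ∨ y ∨ ¬p) ∧ (p ∨ y ∨ ¬h) ∧ (p ∨ y ∨ ¬p)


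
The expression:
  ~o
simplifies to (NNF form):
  ~o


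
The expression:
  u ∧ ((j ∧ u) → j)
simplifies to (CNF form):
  u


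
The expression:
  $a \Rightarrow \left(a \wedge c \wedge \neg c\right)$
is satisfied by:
  {a: False}


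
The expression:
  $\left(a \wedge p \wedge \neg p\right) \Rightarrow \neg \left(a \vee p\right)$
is always true.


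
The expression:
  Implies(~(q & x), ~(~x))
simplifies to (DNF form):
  x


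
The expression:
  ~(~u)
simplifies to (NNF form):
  u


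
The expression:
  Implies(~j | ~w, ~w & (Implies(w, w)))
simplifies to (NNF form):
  j | ~w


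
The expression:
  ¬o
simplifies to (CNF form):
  ¬o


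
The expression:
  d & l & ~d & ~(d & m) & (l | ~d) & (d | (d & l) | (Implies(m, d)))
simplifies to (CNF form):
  False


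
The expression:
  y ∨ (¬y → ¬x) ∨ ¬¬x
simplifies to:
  True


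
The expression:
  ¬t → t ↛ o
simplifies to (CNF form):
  t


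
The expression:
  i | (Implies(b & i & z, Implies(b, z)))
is always true.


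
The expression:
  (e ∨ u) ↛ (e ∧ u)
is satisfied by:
  {u: True, e: False}
  {e: True, u: False}


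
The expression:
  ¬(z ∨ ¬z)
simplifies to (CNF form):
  False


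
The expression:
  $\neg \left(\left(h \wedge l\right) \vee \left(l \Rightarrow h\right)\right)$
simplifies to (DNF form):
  $l \wedge \neg h$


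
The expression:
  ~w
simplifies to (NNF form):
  ~w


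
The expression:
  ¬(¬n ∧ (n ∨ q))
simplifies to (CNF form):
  n ∨ ¬q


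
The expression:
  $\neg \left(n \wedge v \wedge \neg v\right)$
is always true.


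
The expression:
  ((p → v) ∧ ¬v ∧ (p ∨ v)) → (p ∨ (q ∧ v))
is always true.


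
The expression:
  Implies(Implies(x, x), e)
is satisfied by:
  {e: True}


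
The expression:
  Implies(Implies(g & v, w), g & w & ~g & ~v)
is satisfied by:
  {g: True, v: True, w: False}


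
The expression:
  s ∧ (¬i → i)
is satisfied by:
  {i: True, s: True}


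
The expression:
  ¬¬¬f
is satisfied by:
  {f: False}


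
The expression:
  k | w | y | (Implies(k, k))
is always true.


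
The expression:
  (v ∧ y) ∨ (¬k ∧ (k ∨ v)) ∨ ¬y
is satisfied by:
  {v: True, y: False}
  {y: False, v: False}
  {y: True, v: True}


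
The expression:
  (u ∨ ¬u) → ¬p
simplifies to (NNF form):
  ¬p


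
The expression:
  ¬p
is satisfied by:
  {p: False}


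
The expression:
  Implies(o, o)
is always true.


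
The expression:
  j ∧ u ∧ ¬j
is never true.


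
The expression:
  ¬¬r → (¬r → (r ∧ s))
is always true.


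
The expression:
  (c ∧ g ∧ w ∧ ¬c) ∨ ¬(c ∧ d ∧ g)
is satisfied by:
  {g: False, c: False, d: False}
  {d: True, g: False, c: False}
  {c: True, g: False, d: False}
  {d: True, c: True, g: False}
  {g: True, d: False, c: False}
  {d: True, g: True, c: False}
  {c: True, g: True, d: False}


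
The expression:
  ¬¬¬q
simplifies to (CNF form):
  ¬q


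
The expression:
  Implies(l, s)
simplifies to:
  s | ~l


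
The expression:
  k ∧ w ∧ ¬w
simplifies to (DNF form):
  False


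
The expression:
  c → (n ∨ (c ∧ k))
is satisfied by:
  {n: True, k: True, c: False}
  {n: True, c: False, k: False}
  {k: True, c: False, n: False}
  {k: False, c: False, n: False}
  {n: True, k: True, c: True}
  {n: True, c: True, k: False}
  {k: True, c: True, n: False}


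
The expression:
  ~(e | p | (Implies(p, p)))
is never true.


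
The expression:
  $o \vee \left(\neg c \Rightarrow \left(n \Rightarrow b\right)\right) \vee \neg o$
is always true.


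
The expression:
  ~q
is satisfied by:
  {q: False}


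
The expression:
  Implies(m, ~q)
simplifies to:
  ~m | ~q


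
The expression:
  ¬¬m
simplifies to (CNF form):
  m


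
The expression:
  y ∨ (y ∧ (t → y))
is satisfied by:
  {y: True}


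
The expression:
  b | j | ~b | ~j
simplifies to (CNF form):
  True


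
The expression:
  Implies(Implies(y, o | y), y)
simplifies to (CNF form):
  y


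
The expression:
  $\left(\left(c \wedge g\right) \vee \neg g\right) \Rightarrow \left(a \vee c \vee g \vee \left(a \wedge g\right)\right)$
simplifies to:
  $a \vee c \vee g$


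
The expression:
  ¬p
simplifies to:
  ¬p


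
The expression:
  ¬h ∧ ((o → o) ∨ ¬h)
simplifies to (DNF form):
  ¬h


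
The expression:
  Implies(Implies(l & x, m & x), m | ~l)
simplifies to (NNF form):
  m | x | ~l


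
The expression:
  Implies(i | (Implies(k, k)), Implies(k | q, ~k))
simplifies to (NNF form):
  ~k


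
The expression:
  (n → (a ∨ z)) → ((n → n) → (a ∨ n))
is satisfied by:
  {n: True, a: True}
  {n: True, a: False}
  {a: True, n: False}


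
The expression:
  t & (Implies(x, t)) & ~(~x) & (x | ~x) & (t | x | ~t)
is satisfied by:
  {t: True, x: True}


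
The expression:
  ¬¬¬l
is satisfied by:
  {l: False}


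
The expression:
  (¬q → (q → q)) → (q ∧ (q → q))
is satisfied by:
  {q: True}


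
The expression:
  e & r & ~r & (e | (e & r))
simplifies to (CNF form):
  False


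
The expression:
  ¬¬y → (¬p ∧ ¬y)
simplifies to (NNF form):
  ¬y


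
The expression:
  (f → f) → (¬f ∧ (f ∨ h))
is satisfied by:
  {h: True, f: False}


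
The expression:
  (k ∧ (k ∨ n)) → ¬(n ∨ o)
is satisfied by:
  {n: False, k: False, o: False}
  {o: True, n: False, k: False}
  {n: True, o: False, k: False}
  {o: True, n: True, k: False}
  {k: True, o: False, n: False}


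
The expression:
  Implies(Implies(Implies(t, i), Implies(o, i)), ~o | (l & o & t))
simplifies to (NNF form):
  ~o | (l & t) | (~i & ~t)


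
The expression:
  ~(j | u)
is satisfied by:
  {u: False, j: False}


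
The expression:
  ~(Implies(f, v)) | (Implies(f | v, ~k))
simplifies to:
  ~k | ~v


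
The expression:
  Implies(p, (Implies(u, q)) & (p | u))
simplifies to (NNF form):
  q | ~p | ~u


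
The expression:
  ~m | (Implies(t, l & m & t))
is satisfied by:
  {l: True, m: False, t: False}
  {m: False, t: False, l: False}
  {t: True, l: True, m: False}
  {t: True, m: False, l: False}
  {l: True, m: True, t: False}
  {m: True, l: False, t: False}
  {t: True, m: True, l: True}


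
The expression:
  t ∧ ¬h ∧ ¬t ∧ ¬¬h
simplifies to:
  False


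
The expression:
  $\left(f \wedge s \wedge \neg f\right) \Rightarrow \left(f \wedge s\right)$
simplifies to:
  $\text{True}$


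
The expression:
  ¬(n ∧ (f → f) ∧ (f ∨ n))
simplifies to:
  ¬n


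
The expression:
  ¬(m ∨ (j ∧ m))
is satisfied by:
  {m: False}


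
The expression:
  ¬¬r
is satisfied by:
  {r: True}


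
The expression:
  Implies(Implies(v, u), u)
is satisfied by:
  {v: True, u: True}
  {v: True, u: False}
  {u: True, v: False}


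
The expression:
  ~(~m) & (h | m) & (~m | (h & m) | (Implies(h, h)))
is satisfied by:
  {m: True}


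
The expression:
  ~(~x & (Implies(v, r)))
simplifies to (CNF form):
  (v | x) & (x | ~r)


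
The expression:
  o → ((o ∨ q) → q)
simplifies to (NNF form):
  q ∨ ¬o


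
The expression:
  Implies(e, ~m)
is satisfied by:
  {m: False, e: False}
  {e: True, m: False}
  {m: True, e: False}


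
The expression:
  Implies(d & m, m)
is always true.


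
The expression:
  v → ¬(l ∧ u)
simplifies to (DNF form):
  ¬l ∨ ¬u ∨ ¬v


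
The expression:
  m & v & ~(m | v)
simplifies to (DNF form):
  False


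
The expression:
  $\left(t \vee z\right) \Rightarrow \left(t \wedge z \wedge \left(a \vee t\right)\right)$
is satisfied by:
  {z: False, t: False}
  {t: True, z: True}


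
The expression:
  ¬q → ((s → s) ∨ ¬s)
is always true.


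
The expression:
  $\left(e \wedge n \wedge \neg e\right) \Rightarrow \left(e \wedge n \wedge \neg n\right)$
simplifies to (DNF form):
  $\text{True}$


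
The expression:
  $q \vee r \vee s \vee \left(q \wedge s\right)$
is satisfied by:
  {r: True, q: True, s: True}
  {r: True, q: True, s: False}
  {r: True, s: True, q: False}
  {r: True, s: False, q: False}
  {q: True, s: True, r: False}
  {q: True, s: False, r: False}
  {s: True, q: False, r: False}


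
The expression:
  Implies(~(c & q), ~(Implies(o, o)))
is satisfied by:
  {c: True, q: True}


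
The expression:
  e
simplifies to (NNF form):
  e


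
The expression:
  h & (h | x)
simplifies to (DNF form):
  h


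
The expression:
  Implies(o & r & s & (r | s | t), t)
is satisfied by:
  {t: True, s: False, o: False, r: False}
  {t: False, s: False, o: False, r: False}
  {r: True, t: True, s: False, o: False}
  {r: True, t: False, s: False, o: False}
  {t: True, o: True, r: False, s: False}
  {o: True, r: False, s: False, t: False}
  {r: True, o: True, t: True, s: False}
  {r: True, o: True, t: False, s: False}
  {t: True, s: True, r: False, o: False}
  {s: True, r: False, o: False, t: False}
  {t: True, r: True, s: True, o: False}
  {r: True, s: True, t: False, o: False}
  {t: True, o: True, s: True, r: False}
  {o: True, s: True, r: False, t: False}
  {r: True, o: True, s: True, t: True}


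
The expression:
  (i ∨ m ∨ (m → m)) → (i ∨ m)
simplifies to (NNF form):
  i ∨ m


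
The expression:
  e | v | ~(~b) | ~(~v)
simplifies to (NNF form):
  b | e | v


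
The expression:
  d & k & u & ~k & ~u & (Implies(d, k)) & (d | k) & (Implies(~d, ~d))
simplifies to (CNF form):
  False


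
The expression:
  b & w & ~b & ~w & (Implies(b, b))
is never true.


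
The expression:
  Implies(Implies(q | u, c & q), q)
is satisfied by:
  {q: True, u: True}
  {q: True, u: False}
  {u: True, q: False}


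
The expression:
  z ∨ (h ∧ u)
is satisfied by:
  {z: True, h: True, u: True}
  {z: True, h: True, u: False}
  {z: True, u: True, h: False}
  {z: True, u: False, h: False}
  {h: True, u: True, z: False}


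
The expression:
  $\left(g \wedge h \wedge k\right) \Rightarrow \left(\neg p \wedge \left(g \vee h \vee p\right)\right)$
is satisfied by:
  {p: False, k: False, g: False, h: False}
  {h: True, p: False, k: False, g: False}
  {g: True, p: False, k: False, h: False}
  {h: True, g: True, p: False, k: False}
  {k: True, h: False, p: False, g: False}
  {h: True, k: True, p: False, g: False}
  {g: True, k: True, h: False, p: False}
  {h: True, g: True, k: True, p: False}
  {p: True, g: False, k: False, h: False}
  {h: True, p: True, g: False, k: False}
  {g: True, p: True, h: False, k: False}
  {h: True, g: True, p: True, k: False}
  {k: True, p: True, g: False, h: False}
  {h: True, k: True, p: True, g: False}
  {g: True, k: True, p: True, h: False}


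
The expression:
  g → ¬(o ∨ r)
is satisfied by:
  {o: False, g: False, r: False}
  {r: True, o: False, g: False}
  {o: True, r: False, g: False}
  {r: True, o: True, g: False}
  {g: True, r: False, o: False}


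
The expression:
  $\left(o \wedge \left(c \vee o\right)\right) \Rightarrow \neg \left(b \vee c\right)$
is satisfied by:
  {b: False, o: False, c: False}
  {c: True, b: False, o: False}
  {b: True, c: False, o: False}
  {c: True, b: True, o: False}
  {o: True, c: False, b: False}


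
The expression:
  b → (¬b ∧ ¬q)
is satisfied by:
  {b: False}


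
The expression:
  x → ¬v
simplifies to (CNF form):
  ¬v ∨ ¬x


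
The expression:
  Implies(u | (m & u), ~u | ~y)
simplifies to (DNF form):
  ~u | ~y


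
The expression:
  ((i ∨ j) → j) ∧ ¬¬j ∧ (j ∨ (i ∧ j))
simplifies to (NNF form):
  j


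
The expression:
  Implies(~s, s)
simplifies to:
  s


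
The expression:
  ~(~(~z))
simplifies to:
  ~z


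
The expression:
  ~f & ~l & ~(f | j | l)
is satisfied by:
  {j: False, l: False, f: False}


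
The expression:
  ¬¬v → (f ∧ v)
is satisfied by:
  {f: True, v: False}
  {v: False, f: False}
  {v: True, f: True}


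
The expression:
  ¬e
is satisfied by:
  {e: False}


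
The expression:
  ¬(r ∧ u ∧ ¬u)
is always true.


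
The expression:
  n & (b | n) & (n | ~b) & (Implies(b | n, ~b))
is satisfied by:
  {n: True, b: False}


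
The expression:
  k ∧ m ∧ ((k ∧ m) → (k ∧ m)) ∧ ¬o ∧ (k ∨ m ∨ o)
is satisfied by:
  {m: True, k: True, o: False}


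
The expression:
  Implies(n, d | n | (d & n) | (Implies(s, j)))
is always true.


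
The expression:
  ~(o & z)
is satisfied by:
  {o: False, z: False}
  {z: True, o: False}
  {o: True, z: False}


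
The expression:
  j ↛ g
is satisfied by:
  {j: True, g: False}


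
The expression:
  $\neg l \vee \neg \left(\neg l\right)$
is always true.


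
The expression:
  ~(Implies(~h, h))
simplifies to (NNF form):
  ~h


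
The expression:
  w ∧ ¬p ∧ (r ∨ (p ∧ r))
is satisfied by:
  {r: True, w: True, p: False}


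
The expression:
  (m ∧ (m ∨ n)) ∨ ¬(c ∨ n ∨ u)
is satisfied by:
  {m: True, n: False, c: False, u: False}
  {m: True, u: True, n: False, c: False}
  {m: True, c: True, n: False, u: False}
  {m: True, u: True, c: True, n: False}
  {m: True, n: True, c: False, u: False}
  {m: True, u: True, n: True, c: False}
  {m: True, c: True, n: True, u: False}
  {m: True, u: True, c: True, n: True}
  {u: False, n: False, c: False, m: False}


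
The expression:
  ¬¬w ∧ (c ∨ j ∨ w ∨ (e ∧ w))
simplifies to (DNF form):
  w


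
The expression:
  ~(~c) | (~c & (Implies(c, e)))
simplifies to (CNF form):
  True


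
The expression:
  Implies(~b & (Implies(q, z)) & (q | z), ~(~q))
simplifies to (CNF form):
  b | q | ~z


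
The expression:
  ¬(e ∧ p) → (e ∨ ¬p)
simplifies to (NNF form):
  e ∨ ¬p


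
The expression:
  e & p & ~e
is never true.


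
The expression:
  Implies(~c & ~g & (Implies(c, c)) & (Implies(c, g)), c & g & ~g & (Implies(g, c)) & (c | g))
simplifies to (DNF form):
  c | g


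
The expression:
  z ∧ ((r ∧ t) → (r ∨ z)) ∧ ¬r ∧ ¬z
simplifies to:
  False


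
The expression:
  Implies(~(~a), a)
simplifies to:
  True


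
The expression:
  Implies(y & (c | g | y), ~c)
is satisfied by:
  {c: False, y: False}
  {y: True, c: False}
  {c: True, y: False}


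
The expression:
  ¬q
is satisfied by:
  {q: False}


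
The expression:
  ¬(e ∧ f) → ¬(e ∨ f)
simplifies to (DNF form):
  (e ∧ f) ∨ (¬e ∧ ¬f)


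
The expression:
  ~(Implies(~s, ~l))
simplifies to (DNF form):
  l & ~s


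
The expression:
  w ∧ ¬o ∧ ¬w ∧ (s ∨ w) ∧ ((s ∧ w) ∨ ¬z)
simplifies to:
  False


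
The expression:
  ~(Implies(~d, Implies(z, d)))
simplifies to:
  z & ~d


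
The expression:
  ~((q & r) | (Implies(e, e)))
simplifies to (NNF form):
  False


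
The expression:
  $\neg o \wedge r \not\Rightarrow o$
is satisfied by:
  {r: True, o: False}


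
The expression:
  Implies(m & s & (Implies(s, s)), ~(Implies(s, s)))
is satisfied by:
  {s: False, m: False}
  {m: True, s: False}
  {s: True, m: False}


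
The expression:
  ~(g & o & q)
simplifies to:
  ~g | ~o | ~q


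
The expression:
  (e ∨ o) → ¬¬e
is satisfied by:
  {e: True, o: False}
  {o: False, e: False}
  {o: True, e: True}


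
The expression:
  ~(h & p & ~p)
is always true.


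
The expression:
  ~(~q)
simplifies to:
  q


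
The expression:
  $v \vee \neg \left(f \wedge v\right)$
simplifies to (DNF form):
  $\text{True}$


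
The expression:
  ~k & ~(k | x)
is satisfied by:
  {x: False, k: False}


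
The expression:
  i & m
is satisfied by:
  {m: True, i: True}


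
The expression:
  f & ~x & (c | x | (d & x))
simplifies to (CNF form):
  c & f & ~x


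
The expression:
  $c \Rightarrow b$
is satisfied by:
  {b: True, c: False}
  {c: False, b: False}
  {c: True, b: True}


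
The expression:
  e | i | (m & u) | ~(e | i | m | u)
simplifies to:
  e | i | (m & u) | (~m & ~u)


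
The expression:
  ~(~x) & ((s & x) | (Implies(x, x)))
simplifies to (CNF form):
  x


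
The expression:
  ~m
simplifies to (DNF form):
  ~m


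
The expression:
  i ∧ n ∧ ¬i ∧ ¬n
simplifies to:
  False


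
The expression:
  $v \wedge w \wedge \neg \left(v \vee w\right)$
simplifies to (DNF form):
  $\text{False}$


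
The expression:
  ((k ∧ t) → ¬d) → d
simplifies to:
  d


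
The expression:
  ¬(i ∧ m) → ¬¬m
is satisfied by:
  {m: True}


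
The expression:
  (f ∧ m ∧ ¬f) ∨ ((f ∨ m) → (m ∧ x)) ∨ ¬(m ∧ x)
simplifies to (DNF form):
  True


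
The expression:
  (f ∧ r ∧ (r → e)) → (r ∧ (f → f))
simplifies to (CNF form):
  True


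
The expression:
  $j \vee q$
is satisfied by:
  {q: True, j: True}
  {q: True, j: False}
  {j: True, q: False}


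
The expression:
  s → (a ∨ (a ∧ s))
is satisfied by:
  {a: True, s: False}
  {s: False, a: False}
  {s: True, a: True}


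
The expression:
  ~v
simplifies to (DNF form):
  ~v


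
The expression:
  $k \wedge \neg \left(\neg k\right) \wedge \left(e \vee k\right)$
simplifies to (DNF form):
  $k$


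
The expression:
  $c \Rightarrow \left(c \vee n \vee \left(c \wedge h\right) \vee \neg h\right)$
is always true.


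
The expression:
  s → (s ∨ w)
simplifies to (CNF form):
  True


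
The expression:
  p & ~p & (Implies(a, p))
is never true.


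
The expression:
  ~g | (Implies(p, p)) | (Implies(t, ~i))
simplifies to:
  True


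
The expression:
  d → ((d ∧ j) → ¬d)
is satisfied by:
  {d: False, j: False}
  {j: True, d: False}
  {d: True, j: False}


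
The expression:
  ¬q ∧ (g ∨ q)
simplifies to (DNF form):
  g ∧ ¬q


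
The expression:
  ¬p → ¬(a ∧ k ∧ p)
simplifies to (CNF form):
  True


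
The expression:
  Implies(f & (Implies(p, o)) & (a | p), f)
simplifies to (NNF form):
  True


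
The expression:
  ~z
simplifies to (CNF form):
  ~z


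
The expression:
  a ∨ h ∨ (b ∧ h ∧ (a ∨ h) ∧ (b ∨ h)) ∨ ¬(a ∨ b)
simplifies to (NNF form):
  a ∨ h ∨ ¬b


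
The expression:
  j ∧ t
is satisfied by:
  {t: True, j: True}


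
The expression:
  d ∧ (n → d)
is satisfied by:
  {d: True}


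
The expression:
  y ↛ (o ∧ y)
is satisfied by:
  {y: True, o: False}


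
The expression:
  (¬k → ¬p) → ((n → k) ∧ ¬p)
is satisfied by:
  {p: False, k: False, n: False}
  {p: True, k: False, n: False}
  {n: True, p: True, k: False}
  {k: True, p: False, n: False}
  {k: True, n: True, p: False}
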